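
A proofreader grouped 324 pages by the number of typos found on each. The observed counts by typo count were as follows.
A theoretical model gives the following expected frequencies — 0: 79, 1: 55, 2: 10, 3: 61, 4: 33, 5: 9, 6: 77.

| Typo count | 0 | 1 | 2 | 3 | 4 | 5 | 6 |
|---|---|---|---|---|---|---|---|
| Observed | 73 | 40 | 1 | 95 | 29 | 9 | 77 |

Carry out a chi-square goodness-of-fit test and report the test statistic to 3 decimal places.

32.082

cat         O        E   (O−E)²/E
0          73       79     0.4557
1          40       55     4.0909
2           1       10     8.1000
3          95       61    18.9508
4          29       33     0.4848
5           9        9     0.0000
6          77       77     0.0000
Sum = 32.082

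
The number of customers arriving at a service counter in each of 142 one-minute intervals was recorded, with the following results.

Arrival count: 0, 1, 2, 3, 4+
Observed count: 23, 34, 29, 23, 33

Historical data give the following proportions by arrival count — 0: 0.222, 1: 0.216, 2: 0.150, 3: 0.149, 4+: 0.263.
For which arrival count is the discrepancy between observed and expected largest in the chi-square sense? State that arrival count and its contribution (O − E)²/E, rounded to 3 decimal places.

2, 2.784

Expected counts E_i = n·p_i: 142×0.222 = 31.524, 142×0.216 = 30.672, 142×0.150 = 21.3, 142×0.149 = 21.158, 142×0.263 = 37.346.
χ² = (23−31.524)²/31.524 + (34−30.672)²/30.672 + (29−21.3)²/21.3 + (23−21.158)²/21.158 + (33−37.346)²/37.346
   = 2.3049 + 0.3611 + 2.7836 + 0.1604 + 0.5057
The largest term is for 2: 2.784.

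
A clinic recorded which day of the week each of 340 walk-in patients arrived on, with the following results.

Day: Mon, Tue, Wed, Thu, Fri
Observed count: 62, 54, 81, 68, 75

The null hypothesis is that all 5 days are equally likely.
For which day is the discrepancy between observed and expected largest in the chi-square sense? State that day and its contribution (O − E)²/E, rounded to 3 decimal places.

Tue, 2.882

Under H₀ each category has probability 1/5, so each expected count is 340/5 = 68.
cat         O        E   (O−E)²/E
Mon        62       68     0.5294
Tue        54       68     2.8824
Wed        81       68     2.4853
Thu        68       68     0.0000
Fri        75       68     0.7206
The largest term is for Tue: 2.882.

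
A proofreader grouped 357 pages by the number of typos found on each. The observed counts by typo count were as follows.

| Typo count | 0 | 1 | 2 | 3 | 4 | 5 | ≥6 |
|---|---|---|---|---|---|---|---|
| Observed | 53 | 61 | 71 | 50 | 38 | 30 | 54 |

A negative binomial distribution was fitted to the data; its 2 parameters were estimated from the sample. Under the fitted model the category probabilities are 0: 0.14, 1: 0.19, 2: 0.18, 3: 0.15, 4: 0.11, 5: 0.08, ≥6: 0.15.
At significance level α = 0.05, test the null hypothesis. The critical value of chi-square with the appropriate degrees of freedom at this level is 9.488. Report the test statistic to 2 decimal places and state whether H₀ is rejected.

1.93; do not reject

Expected counts E_i = n·p_i: 357×0.14 = 49.98, 357×0.19 = 67.83, 357×0.18 = 64.26, 357×0.15 = 53.55, 357×0.11 = 39.27, 357×0.08 = 28.56, 357×0.15 = 53.55.
χ² = (53−49.98)²/49.98 + (61−67.83)²/67.83 + (71−64.26)²/64.26 + (50−53.55)²/53.55 + (38−39.27)²/39.27 + (30−28.56)²/28.56 + (54−53.55)²/53.55
   = 0.182 + 0.688 + 0.707 + 0.235 + 0.041 + 0.073 + 0.004
Sum = 1.93
df = 4. Since 1.93 < 9.488, we do not reject H₀.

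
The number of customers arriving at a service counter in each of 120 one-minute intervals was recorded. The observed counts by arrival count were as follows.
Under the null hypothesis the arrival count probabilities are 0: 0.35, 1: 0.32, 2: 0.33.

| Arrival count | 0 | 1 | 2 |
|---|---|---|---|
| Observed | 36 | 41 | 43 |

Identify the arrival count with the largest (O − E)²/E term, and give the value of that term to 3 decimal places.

0, 0.857

Expected counts E_i = n·p_i: 120×0.35 = 42, 120×0.32 = 38.4, 120×0.33 = 39.6.
cat         O        E   (O−E)²/E
0          36       42     0.8571
1          41     38.4     0.1760
2          43     39.6     0.2919
The largest term is for 0: 0.857.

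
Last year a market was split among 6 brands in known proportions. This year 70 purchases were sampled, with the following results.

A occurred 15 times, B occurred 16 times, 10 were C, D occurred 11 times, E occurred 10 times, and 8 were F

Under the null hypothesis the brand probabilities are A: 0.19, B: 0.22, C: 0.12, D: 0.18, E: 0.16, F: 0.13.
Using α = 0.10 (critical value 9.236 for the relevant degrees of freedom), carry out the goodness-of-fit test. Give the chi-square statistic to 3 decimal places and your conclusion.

1.010; do not reject

Expected counts E_i = n·p_i: 70×0.19 = 13.3, 70×0.22 = 15.4, 70×0.12 = 8.4, 70×0.18 = 12.6, 70×0.16 = 11.2, 70×0.13 = 9.1.
A: (15 − 13.3)²/13.3 = 2.89/13.3 = 0.2173
B: (16 − 15.4)²/15.4 = 0.36/15.4 = 0.0234
C: (10 − 8.4)²/8.4 = 2.56/8.4 = 0.3048
D: (11 − 12.6)²/12.6 = 2.56/12.6 = 0.2032
E: (10 − 11.2)²/11.2 = 1.44/11.2 = 0.1286
F: (8 − 9.1)²/9.1 = 1.21/9.1 = 0.1330
Sum = 1.010
df = 5. Since 1.010 < 9.236, we do not reject H₀.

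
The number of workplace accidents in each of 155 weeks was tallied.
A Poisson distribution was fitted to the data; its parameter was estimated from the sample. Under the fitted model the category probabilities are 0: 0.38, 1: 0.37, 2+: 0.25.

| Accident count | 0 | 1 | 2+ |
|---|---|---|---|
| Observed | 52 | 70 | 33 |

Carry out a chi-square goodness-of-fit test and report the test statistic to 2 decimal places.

Expected counts E_i = n·p_i: 155×0.38 = 58.9, 155×0.37 = 57.35, 155×0.25 = 38.75.
χ² = (52−58.9)²/58.9 + (70−57.35)²/57.35 + (33−38.75)²/38.75
   = 0.808 + 2.790 + 0.853
Sum = 4.45

4.45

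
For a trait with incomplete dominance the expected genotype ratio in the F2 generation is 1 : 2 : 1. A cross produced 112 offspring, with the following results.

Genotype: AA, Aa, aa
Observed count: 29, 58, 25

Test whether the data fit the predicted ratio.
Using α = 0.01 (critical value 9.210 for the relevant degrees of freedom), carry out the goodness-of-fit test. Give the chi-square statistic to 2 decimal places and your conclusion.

0.43; do not reject

Ratio total = 4. Expected counts: 112×1/4 = 28, 112×2/4 = 56, 112×1/4 = 28.
χ² = (29−28)²/28 + (58−56)²/56 + (25−28)²/28
   = 0.036 + 0.071 + 0.321
Sum = 0.43
df = 2. Since 0.43 < 9.210, we do not reject H₀.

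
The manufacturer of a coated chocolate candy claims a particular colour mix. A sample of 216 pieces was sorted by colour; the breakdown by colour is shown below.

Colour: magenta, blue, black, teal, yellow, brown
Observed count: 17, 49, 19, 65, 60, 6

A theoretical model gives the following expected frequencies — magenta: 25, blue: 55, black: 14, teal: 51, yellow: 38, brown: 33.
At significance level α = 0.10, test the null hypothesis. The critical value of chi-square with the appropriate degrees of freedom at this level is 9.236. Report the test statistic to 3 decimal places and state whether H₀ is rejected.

cat          O        E   (O−E)²/E
magenta     17       25     2.5600
blue        49       55     0.6545
black       19       14     1.7857
teal        65       51     3.8431
yellow      60       38    12.7368
brown        6       33    22.0909
Sum = 43.671
df = 5. Since 43.671 > 9.236, we reject H₀.

43.671; reject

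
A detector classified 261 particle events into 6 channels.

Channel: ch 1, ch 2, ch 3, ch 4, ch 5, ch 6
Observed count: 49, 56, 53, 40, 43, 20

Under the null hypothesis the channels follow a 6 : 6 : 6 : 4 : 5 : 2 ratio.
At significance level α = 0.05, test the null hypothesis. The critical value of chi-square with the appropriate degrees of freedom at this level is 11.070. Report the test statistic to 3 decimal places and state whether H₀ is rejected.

Ratio total = 29. Expected counts: 261×6/29 = 54, 261×6/29 = 54, 261×6/29 = 54, 261×4/29 = 36, 261×5/29 = 45, 261×2/29 = 18.
cat         O        E   (O−E)²/E
ch 1       49       54     0.4630
ch 2       56       54     0.0741
ch 3       53       54     0.0185
ch 4       40       36     0.4444
ch 5       43       45     0.0889
ch 6       20       18     0.2222
Sum = 1.311
df = 5. Since 1.311 < 11.070, we do not reject H₀.

1.311; do not reject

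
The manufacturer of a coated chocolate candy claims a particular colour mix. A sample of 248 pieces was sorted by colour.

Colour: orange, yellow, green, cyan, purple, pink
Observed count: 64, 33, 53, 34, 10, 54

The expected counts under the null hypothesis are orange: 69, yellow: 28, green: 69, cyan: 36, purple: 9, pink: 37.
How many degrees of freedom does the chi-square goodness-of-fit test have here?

There are k = 6 categories and no parameters were estimated from the data, so df = 6 − 1 = 5.

5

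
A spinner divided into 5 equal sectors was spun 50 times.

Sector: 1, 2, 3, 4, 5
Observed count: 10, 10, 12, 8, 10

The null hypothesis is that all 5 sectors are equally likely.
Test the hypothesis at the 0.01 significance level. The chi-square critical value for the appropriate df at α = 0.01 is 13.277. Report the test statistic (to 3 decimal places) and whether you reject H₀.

0.800; do not reject

Under H₀ each category has probability 1/5, so each expected count is 50/5 = 10.
1: (10 − 10)²/10 = 0/10 = 0.0000
2: (10 − 10)²/10 = 0/10 = 0.0000
3: (12 − 10)²/10 = 4/10 = 0.4000
4: (8 − 10)²/10 = 4/10 = 0.4000
5: (10 − 10)²/10 = 0/10 = 0.0000
Sum = 0.800
df = 4. Since 0.800 < 13.277, we do not reject H₀.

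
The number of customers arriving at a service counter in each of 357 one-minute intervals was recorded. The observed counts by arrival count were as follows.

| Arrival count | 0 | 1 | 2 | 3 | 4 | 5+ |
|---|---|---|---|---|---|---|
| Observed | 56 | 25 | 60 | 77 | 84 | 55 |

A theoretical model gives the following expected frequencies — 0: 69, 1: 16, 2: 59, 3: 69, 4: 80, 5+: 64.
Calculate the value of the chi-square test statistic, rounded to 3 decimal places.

9.922

χ² = (56−69)²/69 + (25−16)²/16 + (60−59)²/59 + (77−69)²/69 + (84−80)²/80 + (55−64)²/64
   = 2.4493 + 5.0625 + 0.0169 + 0.9275 + 0.2000 + 1.2656
Sum = 9.922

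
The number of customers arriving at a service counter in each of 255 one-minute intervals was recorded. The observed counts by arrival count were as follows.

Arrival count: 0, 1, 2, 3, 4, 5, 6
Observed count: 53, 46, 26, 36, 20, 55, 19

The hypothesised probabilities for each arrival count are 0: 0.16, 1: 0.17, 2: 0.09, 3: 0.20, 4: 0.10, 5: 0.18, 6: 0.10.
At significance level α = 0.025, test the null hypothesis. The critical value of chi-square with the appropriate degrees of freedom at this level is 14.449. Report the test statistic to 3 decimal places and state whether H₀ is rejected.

13.274; do not reject

Expected counts E_i = n·p_i: 255×0.16 = 40.8, 255×0.17 = 43.35, 255×0.09 = 22.95, 255×0.20 = 51, 255×0.10 = 25.5, 255×0.18 = 45.9, 255×0.10 = 25.5.
cat         O        E   (O−E)²/E
0          53     40.8     3.6480
1          46    43.35     0.1620
2          26    22.95     0.4053
3          36       51     4.4118
4          20     25.5     1.1863
5          55     45.9     1.8041
6          19     25.5     1.6569
Sum = 13.274
df = 6. Since 13.274 < 14.449, we do not reject H₀.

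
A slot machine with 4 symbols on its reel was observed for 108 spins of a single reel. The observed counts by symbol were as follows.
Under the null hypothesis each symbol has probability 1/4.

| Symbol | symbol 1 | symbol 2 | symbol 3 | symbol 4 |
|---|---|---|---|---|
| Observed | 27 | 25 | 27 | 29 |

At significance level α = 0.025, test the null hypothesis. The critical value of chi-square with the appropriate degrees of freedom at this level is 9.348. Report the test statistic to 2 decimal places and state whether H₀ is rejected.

0.30; do not reject

Expected count for each of the 4 categories: 108/4 = 27.
cat           O        E   (O−E)²/E
symbol 1     27       27      0.000
symbol 2     25       27      0.148
symbol 3     27       27      0.000
symbol 4     29       27      0.148
Sum = 0.30
df = 3. Since 0.30 < 9.348, we do not reject H₀.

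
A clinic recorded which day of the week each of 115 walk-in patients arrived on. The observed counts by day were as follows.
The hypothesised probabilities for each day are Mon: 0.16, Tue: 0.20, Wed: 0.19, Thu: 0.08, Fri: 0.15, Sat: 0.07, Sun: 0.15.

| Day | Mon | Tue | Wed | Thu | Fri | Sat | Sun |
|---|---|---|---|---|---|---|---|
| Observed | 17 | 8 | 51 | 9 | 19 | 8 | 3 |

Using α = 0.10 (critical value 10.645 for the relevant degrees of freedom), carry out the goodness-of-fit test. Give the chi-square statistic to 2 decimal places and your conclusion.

Expected counts E_i = n·p_i: 115×0.16 = 18.4, 115×0.20 = 23, 115×0.19 = 21.85, 115×0.08 = 9.2, 115×0.15 = 17.25, 115×0.07 = 8.05, 115×0.15 = 17.25.
χ² = (17−18.4)²/18.4 + (8−23)²/23 + (51−21.85)²/21.85 + (9−9.2)²/9.2 + (19−17.25)²/17.25 + (8−8.05)²/8.05 + (3−17.25)²/17.25
   = 0.107 + 9.783 + 38.889 + 0.004 + 0.178 + 0.000 + 11.772
Sum = 60.73
df = 6. Since 60.73 > 10.645, we reject H₀.

60.73; reject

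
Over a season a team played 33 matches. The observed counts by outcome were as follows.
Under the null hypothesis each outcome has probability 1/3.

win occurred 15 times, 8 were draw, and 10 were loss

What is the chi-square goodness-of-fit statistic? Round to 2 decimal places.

2.36

Under H₀ each category has probability 1/3, so each expected count is 33/3 = 11.
cat         O        E   (O−E)²/E
win        15       11      1.455
draw        8       11      0.818
loss       10       11      0.091
Sum = 2.36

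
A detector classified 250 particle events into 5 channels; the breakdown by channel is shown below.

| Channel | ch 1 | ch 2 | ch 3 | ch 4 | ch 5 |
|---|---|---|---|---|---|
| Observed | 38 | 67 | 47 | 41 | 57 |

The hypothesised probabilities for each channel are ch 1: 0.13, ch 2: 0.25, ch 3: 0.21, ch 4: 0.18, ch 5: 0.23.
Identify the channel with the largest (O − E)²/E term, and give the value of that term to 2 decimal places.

Expected counts E_i = n·p_i: 250×0.13 = 32.5, 250×0.25 = 62.5, 250×0.21 = 52.5, 250×0.18 = 45, 250×0.23 = 57.5.
cat         O        E   (O−E)²/E
ch 1       38     32.5      0.931
ch 2       67     62.5      0.324
ch 3       47     52.5      0.576
ch 4       41       45      0.356
ch 5       57     57.5      0.004
The largest term is for ch 1: 0.93.

ch 1, 0.93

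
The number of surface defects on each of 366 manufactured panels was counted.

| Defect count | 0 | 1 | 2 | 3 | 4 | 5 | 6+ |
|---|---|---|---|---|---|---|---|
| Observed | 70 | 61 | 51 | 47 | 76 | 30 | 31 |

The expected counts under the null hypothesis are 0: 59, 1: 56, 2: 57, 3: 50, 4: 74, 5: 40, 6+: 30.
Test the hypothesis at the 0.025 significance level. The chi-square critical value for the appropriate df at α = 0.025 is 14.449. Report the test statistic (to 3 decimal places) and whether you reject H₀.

0: (70 − 59)²/59 = 121/59 = 2.0508
1: (61 − 56)²/56 = 25/56 = 0.4464
2: (51 − 57)²/57 = 36/57 = 0.6316
3: (47 − 50)²/50 = 9/50 = 0.1800
4: (76 − 74)²/74 = 4/74 = 0.0541
5: (30 − 40)²/40 = 100/40 = 2.5000
6+: (31 − 30)²/30 = 1/30 = 0.0333
Sum = 5.896
df = 6. Since 5.896 < 14.449, we do not reject H₀.

5.896; do not reject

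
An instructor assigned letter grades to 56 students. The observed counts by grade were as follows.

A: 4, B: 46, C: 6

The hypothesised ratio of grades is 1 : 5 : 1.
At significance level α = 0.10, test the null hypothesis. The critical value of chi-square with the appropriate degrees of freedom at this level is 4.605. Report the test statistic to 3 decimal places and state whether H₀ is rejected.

3.400; do not reject

Ratio total = 7. Expected counts: 56×1/7 = 8, 56×5/7 = 40, 56×1/7 = 8.
χ² = (4−8)²/8 + (46−40)²/40 + (6−8)²/8
   = 2.0000 + 0.9000 + 0.5000
Sum = 3.400
df = 2. Since 3.400 < 4.605, we do not reject H₀.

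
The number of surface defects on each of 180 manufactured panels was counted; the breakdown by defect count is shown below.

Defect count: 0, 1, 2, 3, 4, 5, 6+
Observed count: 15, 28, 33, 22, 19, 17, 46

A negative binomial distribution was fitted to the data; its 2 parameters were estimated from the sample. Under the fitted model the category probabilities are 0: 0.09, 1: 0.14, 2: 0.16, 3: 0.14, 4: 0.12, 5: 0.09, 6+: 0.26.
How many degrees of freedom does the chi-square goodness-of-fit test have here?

4

There are k = 7 categories and 2 parameters estimated from the data, so df = 7 − 1 − 2 = 4.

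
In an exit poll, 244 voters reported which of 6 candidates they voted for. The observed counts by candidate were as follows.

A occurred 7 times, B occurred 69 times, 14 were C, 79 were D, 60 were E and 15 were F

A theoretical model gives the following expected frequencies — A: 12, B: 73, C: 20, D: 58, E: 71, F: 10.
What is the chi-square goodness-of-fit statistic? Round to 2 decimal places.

cat         O        E   (O−E)²/E
A           7       12      2.083
B          69       73      0.219
C          14       20      1.800
D          79       58      7.603
E          60       71      1.704
F          15       10      2.500
Sum = 15.91

15.91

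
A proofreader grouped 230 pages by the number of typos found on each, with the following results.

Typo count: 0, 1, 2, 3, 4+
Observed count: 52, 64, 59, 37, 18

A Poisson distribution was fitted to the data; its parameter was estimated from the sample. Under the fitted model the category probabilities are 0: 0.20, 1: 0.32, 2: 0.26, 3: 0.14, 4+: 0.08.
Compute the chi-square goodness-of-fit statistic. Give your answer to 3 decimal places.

Expected counts E_i = n·p_i: 230×0.20 = 46, 230×0.32 = 73.6, 230×0.26 = 59.8, 230×0.14 = 32.2, 230×0.08 = 18.4.
0: (52 − 46)²/46 = 36/46 = 0.7826
1: (64 − 73.6)²/73.6 = 92.16/73.6 = 1.2522
2: (59 − 59.8)²/59.8 = 0.64/59.8 = 0.0107
3: (37 − 32.2)²/32.2 = 23.04/32.2 = 0.7155
4+: (18 − 18.4)²/18.4 = 0.16/18.4 = 0.0087
Sum = 2.770

2.770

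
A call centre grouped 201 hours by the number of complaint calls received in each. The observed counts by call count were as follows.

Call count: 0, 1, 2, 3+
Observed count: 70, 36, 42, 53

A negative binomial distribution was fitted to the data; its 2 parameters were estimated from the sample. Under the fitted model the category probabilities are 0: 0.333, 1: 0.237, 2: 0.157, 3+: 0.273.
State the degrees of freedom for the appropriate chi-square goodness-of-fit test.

1

There are k = 4 categories and 2 parameters estimated from the data, so df = 4 − 1 − 2 = 1.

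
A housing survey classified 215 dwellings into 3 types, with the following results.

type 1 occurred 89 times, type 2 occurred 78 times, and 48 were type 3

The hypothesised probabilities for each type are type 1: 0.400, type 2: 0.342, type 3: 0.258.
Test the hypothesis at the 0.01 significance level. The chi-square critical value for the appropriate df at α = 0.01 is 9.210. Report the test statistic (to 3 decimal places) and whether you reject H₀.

1.382; do not reject

Expected counts E_i = n·p_i: 215×0.400 = 86, 215×0.342 = 73.53, 215×0.258 = 55.47.
cat         O        E   (O−E)²/E
type 1     89       86     0.1047
type 2     78    73.53     0.2717
type 3     48    55.47     1.0060
Sum = 1.382
df = 2. Since 1.382 < 9.210, we do not reject H₀.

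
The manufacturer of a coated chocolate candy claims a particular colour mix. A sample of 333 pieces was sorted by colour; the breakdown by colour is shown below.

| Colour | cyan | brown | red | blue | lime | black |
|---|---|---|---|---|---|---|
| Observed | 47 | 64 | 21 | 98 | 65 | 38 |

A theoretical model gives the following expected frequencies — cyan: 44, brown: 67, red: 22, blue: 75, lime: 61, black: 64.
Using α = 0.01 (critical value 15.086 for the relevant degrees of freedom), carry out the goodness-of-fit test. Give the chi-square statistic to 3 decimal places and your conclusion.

18.262; reject

cat         O        E   (O−E)²/E
cyan       47       44     0.2045
brown      64       67     0.1343
red        21       22     0.0455
blue       98       75     7.0533
lime       65       61     0.2623
black      38       64    10.5625
Sum = 18.262
df = 5. Since 18.262 > 15.086, we reject H₀.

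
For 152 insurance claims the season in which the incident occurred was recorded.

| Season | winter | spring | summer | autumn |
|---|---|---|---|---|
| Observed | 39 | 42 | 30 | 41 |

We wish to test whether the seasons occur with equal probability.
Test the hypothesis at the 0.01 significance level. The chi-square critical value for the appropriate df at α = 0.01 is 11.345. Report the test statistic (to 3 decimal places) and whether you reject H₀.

2.368; do not reject

Under H₀ each category has probability 1/4, so each expected count is 152/4 = 38.
cat         O        E   (O−E)²/E
winter     39       38     0.0263
spring     42       38     0.4211
summer     30       38     1.6842
autumn     41       38     0.2368
Sum = 2.368
df = 3. Since 2.368 < 11.345, we do not reject H₀.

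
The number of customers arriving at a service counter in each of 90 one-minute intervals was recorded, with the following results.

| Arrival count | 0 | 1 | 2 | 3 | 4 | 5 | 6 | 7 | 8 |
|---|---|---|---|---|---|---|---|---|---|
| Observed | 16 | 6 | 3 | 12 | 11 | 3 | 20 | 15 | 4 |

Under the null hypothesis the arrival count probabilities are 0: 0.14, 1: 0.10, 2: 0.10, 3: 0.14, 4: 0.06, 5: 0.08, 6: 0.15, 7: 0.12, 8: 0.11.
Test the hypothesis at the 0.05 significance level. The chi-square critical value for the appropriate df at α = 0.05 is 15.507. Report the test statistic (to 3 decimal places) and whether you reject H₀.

22.483; reject

Expected counts E_i = n·p_i: 90×0.14 = 12.6, 90×0.10 = 9, 90×0.10 = 9, 90×0.14 = 12.6, 90×0.06 = 5.4, 90×0.08 = 7.2, 90×0.15 = 13.5, 90×0.12 = 10.8, 90×0.11 = 9.9.
χ² = (16−12.6)²/12.6 + (6−9)²/9 + (3−9)²/9 + (12−12.6)²/12.6 + (11−5.4)²/5.4 + (3−7.2)²/7.2 + (20−13.5)²/13.5 + (15−10.8)²/10.8 + (4−9.9)²/9.9
   = 0.9175 + 1.0000 + 4.0000 + 0.0286 + 5.8074 + 2.4500 + 3.1296 + 1.6333 + 3.5162
Sum = 22.483
df = 8. Since 22.483 > 15.507, we reject H₀.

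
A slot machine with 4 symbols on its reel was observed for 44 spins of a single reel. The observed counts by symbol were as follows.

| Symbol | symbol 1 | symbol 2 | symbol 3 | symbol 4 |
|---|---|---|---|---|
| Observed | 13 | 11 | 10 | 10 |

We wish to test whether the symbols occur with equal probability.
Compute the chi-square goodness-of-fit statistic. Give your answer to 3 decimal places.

0.545

Expected count for each of the 4 categories: 44/4 = 11.
symbol 1: (13 − 11)²/11 = 4/11 = 0.3636
symbol 2: (11 − 11)²/11 = 0/11 = 0.0000
symbol 3: (10 − 11)²/11 = 1/11 = 0.0909
symbol 4: (10 − 11)²/11 = 1/11 = 0.0909
Sum = 0.545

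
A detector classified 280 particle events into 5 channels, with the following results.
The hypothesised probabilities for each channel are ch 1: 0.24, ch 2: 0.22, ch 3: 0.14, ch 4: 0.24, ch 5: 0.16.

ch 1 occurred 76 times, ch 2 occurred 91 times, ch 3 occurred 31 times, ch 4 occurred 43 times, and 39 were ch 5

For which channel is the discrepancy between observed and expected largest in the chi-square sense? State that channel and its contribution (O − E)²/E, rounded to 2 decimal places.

ch 2, 14.03

Expected counts E_i = n·p_i: 280×0.24 = 67.2, 280×0.22 = 61.6, 280×0.14 = 39.2, 280×0.24 = 67.2, 280×0.16 = 44.8.
χ² = (76−67.2)²/67.2 + (91−61.6)²/61.6 + (31−39.2)²/39.2 + (43−67.2)²/67.2 + (39−44.8)²/44.8
   = 1.152 + 14.032 + 1.715 + 8.715 + 0.751
The largest term is for ch 2: 14.03.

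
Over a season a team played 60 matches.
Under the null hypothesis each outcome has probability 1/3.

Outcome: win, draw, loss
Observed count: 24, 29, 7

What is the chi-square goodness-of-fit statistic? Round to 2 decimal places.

13.30

Expected count for each of the 3 categories: 60/3 = 20.
cat         O        E   (O−E)²/E
win        24       20      0.800
draw       29       20      4.050
loss        7       20      8.450
Sum = 13.30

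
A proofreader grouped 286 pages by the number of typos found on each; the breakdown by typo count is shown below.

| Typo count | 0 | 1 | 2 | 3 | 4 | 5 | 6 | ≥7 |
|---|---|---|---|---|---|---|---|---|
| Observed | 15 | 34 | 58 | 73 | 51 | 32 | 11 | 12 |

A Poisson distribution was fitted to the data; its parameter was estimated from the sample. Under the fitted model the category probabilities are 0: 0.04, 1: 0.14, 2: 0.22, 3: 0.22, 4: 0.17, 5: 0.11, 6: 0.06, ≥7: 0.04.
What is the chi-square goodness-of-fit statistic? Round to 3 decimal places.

Expected counts E_i = n·p_i: 286×0.04 = 11.44, 286×0.14 = 40.04, 286×0.22 = 62.92, 286×0.22 = 62.92, 286×0.17 = 48.62, 286×0.11 = 31.46, 286×0.06 = 17.16, 286×0.04 = 11.44.
0: (15 − 11.44)²/11.44 = 12.6736/11.44 = 1.1078
1: (34 − 40.04)²/40.04 = 36.4816/40.04 = 0.9111
2: (58 − 62.92)²/62.92 = 24.2064/62.92 = 0.3847
3: (73 − 62.92)²/62.92 = 101.6064/62.92 = 1.6149
4: (51 − 48.62)²/48.62 = 5.6644/48.62 = 0.1165
5: (32 − 31.46)²/31.46 = 0.2916/31.46 = 0.0093
6: (11 − 17.16)²/17.16 = 37.9456/17.16 = 2.2113
≥7: (12 − 11.44)²/11.44 = 0.3136/11.44 = 0.0274
Sum = 6.383

6.383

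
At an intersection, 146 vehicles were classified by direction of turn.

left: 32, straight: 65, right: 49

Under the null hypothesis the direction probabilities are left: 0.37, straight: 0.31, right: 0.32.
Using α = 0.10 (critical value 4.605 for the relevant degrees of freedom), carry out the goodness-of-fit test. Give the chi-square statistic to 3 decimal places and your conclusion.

Expected counts E_i = n·p_i: 146×0.37 = 54.02, 146×0.31 = 45.26, 146×0.32 = 46.72.
χ² = (32−54.02)²/54.02 + (65−45.26)²/45.26 + (49−46.72)²/46.72
   = 8.9759 + 8.6095 + 0.1113
Sum = 17.697
df = 2. Since 17.697 > 4.605, we reject H₀.

17.697; reject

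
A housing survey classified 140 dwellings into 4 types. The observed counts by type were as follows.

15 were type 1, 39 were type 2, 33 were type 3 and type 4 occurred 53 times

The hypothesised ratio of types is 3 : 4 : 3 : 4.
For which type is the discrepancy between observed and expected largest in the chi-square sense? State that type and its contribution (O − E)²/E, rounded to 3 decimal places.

Ratio total = 14. Expected counts: 140×3/14 = 30, 140×4/14 = 40, 140×3/14 = 30, 140×4/14 = 40.
χ² = (15−30)²/30 + (39−40)²/40 + (33−30)²/30 + (53−40)²/40
   = 7.5000 + 0.0250 + 0.3000 + 4.2250
The largest term is for type 1: 7.500.

type 1, 7.500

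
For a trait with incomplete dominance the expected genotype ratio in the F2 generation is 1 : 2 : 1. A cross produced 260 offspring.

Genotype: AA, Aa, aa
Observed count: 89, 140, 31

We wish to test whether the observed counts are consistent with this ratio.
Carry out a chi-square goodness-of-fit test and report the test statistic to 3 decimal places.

Ratio total = 4. Expected counts: 260×1/4 = 65, 260×2/4 = 130, 260×1/4 = 65.
χ² = (89−65)²/65 + (140−130)²/130 + (31−65)²/65
   = 8.8615 + 0.7692 + 17.7846
Sum = 27.415

27.415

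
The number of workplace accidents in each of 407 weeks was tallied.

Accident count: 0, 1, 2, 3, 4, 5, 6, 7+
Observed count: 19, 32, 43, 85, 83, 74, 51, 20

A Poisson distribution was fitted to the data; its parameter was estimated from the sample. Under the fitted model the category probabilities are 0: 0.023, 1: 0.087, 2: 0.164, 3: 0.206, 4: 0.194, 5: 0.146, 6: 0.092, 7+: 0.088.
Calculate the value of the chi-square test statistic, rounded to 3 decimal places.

Expected counts E_i = n·p_i: 407×0.023 = 9.361, 407×0.087 = 35.409, 407×0.164 = 66.748, 407×0.206 = 83.842, 407×0.194 = 78.958, 407×0.146 = 59.422, 407×0.092 = 37.444, 407×0.088 = 35.816.
cat         O        E   (O−E)²/E
0          19    9.361     9.9253
1          32   35.409     0.3282
2          43   66.748     8.4492
3          85   83.842     0.0160
4          83   78.958     0.2069
5          74   59.422     3.5764
6          51   37.444     4.9077
7+         20   35.816     6.9842
Sum = 34.394

34.394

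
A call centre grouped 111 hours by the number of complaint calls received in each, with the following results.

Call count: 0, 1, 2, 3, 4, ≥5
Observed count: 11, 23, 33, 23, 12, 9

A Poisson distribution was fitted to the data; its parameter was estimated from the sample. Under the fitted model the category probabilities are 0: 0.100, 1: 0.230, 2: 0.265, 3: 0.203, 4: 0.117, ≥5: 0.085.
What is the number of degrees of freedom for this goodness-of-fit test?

There are k = 6 categories and 1 parameter estimated from the data, so df = 6 − 1 − 1 = 4.

4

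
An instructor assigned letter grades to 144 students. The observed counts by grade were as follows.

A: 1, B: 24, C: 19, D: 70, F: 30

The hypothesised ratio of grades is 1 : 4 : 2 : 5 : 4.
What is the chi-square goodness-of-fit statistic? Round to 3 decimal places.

Ratio total = 16. Expected counts: 144×1/16 = 9, 144×4/16 = 36, 144×2/16 = 18, 144×5/16 = 45, 144×4/16 = 36.
χ² = (1−9)²/9 + (24−36)²/36 + (19−18)²/18 + (70−45)²/45 + (30−36)²/36
   = 7.1111 + 4.0000 + 0.0556 + 13.8889 + 1.0000
Sum = 26.056

26.056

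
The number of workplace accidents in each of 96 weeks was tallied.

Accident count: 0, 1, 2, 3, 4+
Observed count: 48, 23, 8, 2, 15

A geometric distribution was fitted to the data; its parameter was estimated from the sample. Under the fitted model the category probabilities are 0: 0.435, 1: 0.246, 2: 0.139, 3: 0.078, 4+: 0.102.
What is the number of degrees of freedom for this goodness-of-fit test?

There are k = 5 categories and 1 parameter estimated from the data, so df = 5 − 1 − 1 = 3.

3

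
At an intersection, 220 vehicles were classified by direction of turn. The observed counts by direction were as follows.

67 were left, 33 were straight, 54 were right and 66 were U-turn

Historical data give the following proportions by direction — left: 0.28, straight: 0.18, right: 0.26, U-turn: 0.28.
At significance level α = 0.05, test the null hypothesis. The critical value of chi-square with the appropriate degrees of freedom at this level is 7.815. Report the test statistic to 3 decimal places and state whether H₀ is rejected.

2.067; do not reject

Expected counts E_i = n·p_i: 220×0.28 = 61.6, 220×0.18 = 39.6, 220×0.26 = 57.2, 220×0.28 = 61.6.
left: (67 − 61.6)²/61.6 = 29.16/61.6 = 0.4734
straight: (33 − 39.6)²/39.6 = 43.56/39.6 = 1.1000
right: (54 − 57.2)²/57.2 = 10.24/57.2 = 0.1790
U-turn: (66 − 61.6)²/61.6 = 19.36/61.6 = 0.3143
Sum = 2.067
df = 3. Since 2.067 < 7.815, we do not reject H₀.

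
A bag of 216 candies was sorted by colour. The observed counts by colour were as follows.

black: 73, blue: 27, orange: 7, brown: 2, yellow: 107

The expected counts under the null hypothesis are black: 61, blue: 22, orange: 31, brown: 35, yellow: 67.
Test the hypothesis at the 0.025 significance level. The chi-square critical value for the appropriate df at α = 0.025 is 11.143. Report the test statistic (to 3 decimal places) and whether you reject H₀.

77.073; reject

χ² = (73−61)²/61 + (27−22)²/22 + (7−31)²/31 + (2−35)²/35 + (107−67)²/67
   = 2.3607 + 1.1364 + 18.5806 + 31.1143 + 23.8806
Sum = 77.073
df = 4. Since 77.073 > 11.143, we reject H₀.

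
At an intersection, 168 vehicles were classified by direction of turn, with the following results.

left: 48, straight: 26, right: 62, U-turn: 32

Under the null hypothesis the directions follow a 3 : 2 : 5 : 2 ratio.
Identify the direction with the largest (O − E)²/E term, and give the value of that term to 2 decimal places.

Ratio total = 12. Expected counts: 168×3/12 = 42, 168×2/12 = 28, 168×5/12 = 70, 168×2/12 = 28.
cat           O        E   (O−E)²/E
left         48       42      0.857
straight     26       28      0.143
right        62       70      0.914
U-turn       32       28      0.571
The largest term is for right: 0.91.

right, 0.91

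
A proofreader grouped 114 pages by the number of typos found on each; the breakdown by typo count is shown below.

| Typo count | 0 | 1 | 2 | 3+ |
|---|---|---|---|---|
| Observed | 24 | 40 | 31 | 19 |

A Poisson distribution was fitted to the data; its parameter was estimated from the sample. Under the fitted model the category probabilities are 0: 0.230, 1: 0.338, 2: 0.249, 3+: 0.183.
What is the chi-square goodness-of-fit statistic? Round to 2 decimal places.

Expected counts E_i = n·p_i: 114×0.230 = 26.22, 114×0.338 = 38.532, 114×0.249 = 28.386, 114×0.183 = 20.862.
cat         O        E   (O−E)²/E
0          24    26.22      0.188
1          40   38.532      0.056
2          31   28.386      0.241
3+         19   20.862      0.166
Sum = 0.65

0.65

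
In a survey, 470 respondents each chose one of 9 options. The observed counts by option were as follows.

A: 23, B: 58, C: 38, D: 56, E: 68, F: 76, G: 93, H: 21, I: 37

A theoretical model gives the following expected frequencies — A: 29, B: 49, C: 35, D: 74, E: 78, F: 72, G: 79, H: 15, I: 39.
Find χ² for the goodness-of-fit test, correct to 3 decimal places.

cat         O        E   (O−E)²/E
A          23       29     1.2414
B          58       49     1.6531
C          38       35     0.2571
D          56       74     4.3784
E          68       78     1.2821
F          76       72     0.2222
G          93       79     2.4810
H          21       15     2.4000
I          37       39     0.1026
Sum = 14.018

14.018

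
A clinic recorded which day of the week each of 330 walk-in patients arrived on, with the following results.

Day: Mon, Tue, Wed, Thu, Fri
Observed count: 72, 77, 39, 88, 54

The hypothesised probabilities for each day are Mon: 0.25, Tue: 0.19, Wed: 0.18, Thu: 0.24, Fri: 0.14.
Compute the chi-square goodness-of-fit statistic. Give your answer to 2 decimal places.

Expected counts E_i = n·p_i: 330×0.25 = 82.5, 330×0.19 = 62.7, 330×0.18 = 59.4, 330×0.24 = 79.2, 330×0.14 = 46.2.
cat         O        E   (O−E)²/E
Mon        72     82.5      1.336
Tue        77     62.7      3.261
Wed        39     59.4      7.006
Thu        88     79.2      0.978
Fri        54     46.2      1.317
Sum = 13.90

13.90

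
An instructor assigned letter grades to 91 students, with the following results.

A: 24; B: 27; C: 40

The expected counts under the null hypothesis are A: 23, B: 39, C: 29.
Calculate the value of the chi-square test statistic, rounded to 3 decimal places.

7.908

cat         O        E   (O−E)²/E
A          24       23     0.0435
B          27       39     3.6923
C          40       29     4.1724
Sum = 7.908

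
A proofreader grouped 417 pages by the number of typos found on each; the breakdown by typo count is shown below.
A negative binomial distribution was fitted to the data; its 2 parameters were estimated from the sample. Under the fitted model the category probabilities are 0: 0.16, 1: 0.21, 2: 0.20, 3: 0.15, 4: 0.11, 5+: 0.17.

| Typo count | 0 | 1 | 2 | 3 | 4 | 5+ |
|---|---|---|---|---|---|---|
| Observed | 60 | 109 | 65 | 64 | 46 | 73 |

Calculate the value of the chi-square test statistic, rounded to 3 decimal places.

10.077

Expected counts E_i = n·p_i: 417×0.16 = 66.72, 417×0.21 = 87.57, 417×0.20 = 83.4, 417×0.15 = 62.55, 417×0.11 = 45.87, 417×0.17 = 70.89.
cat         O        E   (O−E)²/E
0          60    66.72     0.6768
1         109    87.57     5.2443
2          65     83.4     4.0595
3          64    62.55     0.0336
4          46    45.87     0.0004
5+         73    70.89     0.0628
Sum = 10.077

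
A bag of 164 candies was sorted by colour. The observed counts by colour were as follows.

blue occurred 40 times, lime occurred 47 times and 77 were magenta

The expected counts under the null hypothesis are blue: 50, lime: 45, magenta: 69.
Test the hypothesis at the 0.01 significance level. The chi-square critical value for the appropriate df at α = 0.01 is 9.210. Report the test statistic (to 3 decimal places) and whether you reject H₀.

cat          O        E   (O−E)²/E
blue        40       50     2.0000
lime        47       45     0.0889
magenta     77       69     0.9275
Sum = 3.016
df = 2. Since 3.016 < 9.210, we do not reject H₀.

3.016; do not reject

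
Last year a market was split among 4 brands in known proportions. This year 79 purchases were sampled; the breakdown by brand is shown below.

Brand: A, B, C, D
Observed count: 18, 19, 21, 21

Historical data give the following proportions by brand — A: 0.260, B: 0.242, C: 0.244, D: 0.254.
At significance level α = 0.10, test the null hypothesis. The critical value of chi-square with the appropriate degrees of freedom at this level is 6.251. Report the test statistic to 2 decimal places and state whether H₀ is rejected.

0.51; do not reject

Expected counts E_i = n·p_i: 79×0.260 = 20.54, 79×0.242 = 19.118, 79×0.244 = 19.276, 79×0.254 = 20.066.
A: (18 − 20.54)²/20.54 = 6.4516/20.54 = 0.314
B: (19 − 19.118)²/19.118 = 0.013924/19.118 = 0.001
C: (21 − 19.276)²/19.276 = 2.972176/19.276 = 0.154
D: (21 − 20.066)²/20.066 = 0.872356/20.066 = 0.043
Sum = 0.51
df = 3. Since 0.51 < 6.251, we do not reject H₀.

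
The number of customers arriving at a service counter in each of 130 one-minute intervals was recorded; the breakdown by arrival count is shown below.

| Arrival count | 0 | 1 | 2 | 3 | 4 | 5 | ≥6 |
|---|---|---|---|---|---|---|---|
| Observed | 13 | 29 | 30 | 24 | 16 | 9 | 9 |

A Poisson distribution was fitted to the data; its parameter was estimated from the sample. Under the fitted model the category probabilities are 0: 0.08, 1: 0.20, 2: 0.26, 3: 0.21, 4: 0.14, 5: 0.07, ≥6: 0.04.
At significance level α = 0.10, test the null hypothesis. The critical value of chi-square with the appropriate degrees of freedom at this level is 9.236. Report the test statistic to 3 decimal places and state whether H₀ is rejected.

4.866; do not reject

Expected counts E_i = n·p_i: 130×0.08 = 10.4, 130×0.20 = 26, 130×0.26 = 33.8, 130×0.21 = 27.3, 130×0.14 = 18.2, 130×0.07 = 9.1, 130×0.04 = 5.2.
cat         O        E   (O−E)²/E
0          13     10.4     0.6500
1          29       26     0.3462
2          30     33.8     0.4272
3          24     27.3     0.3989
4          16     18.2     0.2659
5           9      9.1     0.0011
≥6          9      5.2     2.7769
Sum = 4.866
df = 5. Since 4.866 < 9.236, we do not reject H₀.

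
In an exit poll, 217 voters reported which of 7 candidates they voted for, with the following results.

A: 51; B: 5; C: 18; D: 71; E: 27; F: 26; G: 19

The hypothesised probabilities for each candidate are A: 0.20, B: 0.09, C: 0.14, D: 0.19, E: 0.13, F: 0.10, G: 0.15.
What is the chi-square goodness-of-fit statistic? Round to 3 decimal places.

45.226

Expected counts E_i = n·p_i: 217×0.20 = 43.4, 217×0.09 = 19.53, 217×0.14 = 30.38, 217×0.19 = 41.23, 217×0.13 = 28.21, 217×0.10 = 21.7, 217×0.15 = 32.55.
cat         O        E   (O−E)²/E
A          51     43.4     1.3309
B           5    19.53    10.8101
C          18    30.38     5.0449
D          71    41.23    21.4953
E          27    28.21     0.0519
F          26     21.7     0.8521
G          19    32.55     5.6406
Sum = 45.226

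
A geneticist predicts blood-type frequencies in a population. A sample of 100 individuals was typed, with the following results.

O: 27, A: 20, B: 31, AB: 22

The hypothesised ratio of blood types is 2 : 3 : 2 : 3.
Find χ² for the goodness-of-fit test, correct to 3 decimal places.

Ratio total = 10. Expected counts: 100×2/10 = 20, 100×3/10 = 30, 100×2/10 = 20, 100×3/10 = 30.
O: (27 − 20)²/20 = 49/20 = 2.4500
A: (20 − 30)²/30 = 100/30 = 3.3333
B: (31 − 20)²/20 = 121/20 = 6.0500
AB: (22 − 30)²/30 = 64/30 = 2.1333
Sum = 13.967

13.967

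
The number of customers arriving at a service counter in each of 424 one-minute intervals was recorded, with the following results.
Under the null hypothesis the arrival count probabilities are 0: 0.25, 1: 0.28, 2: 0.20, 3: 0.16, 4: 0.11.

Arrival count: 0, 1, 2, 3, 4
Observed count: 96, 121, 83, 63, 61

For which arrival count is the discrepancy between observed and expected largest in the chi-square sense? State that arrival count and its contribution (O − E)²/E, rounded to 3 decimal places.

4, 4.421

Expected counts E_i = n·p_i: 424×0.25 = 106, 424×0.28 = 118.72, 424×0.20 = 84.8, 424×0.16 = 67.84, 424×0.11 = 46.64.
0: (96 − 106)²/106 = 100/106 = 0.9434
1: (121 − 118.72)²/118.72 = 5.1984/118.72 = 0.0438
2: (83 − 84.8)²/84.8 = 3.24/84.8 = 0.0382
3: (63 − 67.84)²/67.84 = 23.4256/67.84 = 0.3453
4: (61 − 46.64)²/46.64 = 206.2096/46.64 = 4.4213
The largest term is for 4: 4.421.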